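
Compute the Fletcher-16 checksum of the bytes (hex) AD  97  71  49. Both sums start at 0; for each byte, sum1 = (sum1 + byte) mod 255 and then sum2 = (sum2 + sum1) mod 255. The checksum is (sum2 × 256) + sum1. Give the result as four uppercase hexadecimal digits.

Running sums (mod 255):
  after byte 0 (AD): sum1=173, sum2=173
  after byte 1 (97): sum1=69, sum2=242
  after byte 2 (71): sum1=182, sum2=169
  after byte 3 (49): sum1=0, sum2=169
Checksum = sum2·256 + sum1 = 169·256 + 0 = 43264 = 0xA900.

A900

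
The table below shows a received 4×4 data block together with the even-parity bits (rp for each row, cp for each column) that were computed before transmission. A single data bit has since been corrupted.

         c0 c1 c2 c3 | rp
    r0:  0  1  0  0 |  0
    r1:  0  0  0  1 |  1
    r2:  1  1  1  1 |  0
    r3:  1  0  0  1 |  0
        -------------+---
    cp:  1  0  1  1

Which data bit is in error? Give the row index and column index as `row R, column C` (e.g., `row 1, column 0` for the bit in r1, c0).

Recompute each row's even parity and compare to rp:
  r0: data parity 1, sent rp 0 → mismatch
  r1: data parity 1, sent rp 1 → ok
  r2: data parity 0, sent rp 0 → ok
  r3: data parity 0, sent rp 0 → ok
Recompute each column's even parity and compare to cp:
  c0: data parity 0, sent cp 1 → mismatch
  c1: data parity 0, sent cp 0 → ok
  c2: data parity 1, sent cp 1 → ok
  c3: data parity 1, sent cp 1 → ok
Exactly one row (r0) and one column (c0) fail → the flipped bit is at their intersection.

row 0, column 0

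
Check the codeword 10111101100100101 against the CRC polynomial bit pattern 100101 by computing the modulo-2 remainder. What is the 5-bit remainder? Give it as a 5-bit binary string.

Modulo-2 division of 10111101100100101 by 100101:
  pos 0: 101111 XOR 100101 = 001010
  pos 2: 101001 XOR 100101 = 001100
  pos 4: 110010 XOR 100101 = 010111
  pos 5: 101110 XOR 100101 = 001011
  pos 7: 101110 XOR 100101 = 001011
  pos 9: 101101 XOR 100101 = 001000
  pos 11: 100001 XOR 100101 = 000100
Remainder = 00100 (nonzero — an error is detected).

00100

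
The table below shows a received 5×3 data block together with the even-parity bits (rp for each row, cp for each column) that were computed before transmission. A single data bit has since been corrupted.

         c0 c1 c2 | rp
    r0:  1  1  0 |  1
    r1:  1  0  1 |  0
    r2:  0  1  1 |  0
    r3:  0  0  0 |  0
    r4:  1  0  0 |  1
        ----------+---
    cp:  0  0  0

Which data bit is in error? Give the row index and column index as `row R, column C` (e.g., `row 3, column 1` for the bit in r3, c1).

Recompute each row's even parity and compare to rp:
  r0: data parity 0, sent rp 1 → mismatch
  r1: data parity 0, sent rp 0 → ok
  r2: data parity 0, sent rp 0 → ok
  r3: data parity 0, sent rp 0 → ok
  r4: data parity 1, sent rp 1 → ok
Recompute each column's even parity and compare to cp:
  c0: data parity 1, sent cp 0 → mismatch
  c1: data parity 0, sent cp 0 → ok
  c2: data parity 0, sent cp 0 → ok
Exactly one row (r0) and one column (c0) fail → the flipped bit is at their intersection.

row 0, column 0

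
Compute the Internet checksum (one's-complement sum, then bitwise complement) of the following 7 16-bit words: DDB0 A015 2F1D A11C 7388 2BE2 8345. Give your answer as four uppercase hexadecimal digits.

8F4F

One's-complement addition (fold any carry out of bit 15 back into bit 0):
  0xDDB0 + 0xA015 = 0x17DC5 → wrap carry → 0x7DC6
  0x7DC6 + 0x2F1D = 0x0ACE3
  0xACE3 + 0xA11C = 0x14DFF → wrap carry → 0x4E00
  0x4E00 + 0x7388 = 0x0C188
  0xC188 + 0x2BE2 = 0x0ED6A
  0xED6A + 0x8345 = 0x170AF → wrap carry → 0x70B0
One's-complement sum = 0x70B0.
Checksum = ~0x70B0 & 0xFFFF = 0x8F4F.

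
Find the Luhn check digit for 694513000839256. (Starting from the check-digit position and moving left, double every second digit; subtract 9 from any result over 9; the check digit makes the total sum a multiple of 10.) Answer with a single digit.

Partial digits right→left: 6 5 2 9 3 8 0 0 0 3 1 5 4 9 6
Double every second digit counting from the check-digit position (so the 1st, 3rd, 5th, ... of the partial from the right).
  doubled (with −9 where >9): 3 4 6 0 0 2 8 3 → sum 26
  kept as-is: 5 9 8 0 3 5 9 → sum 39
Total = 26 + 39 = 65.
Check digit = (10 − (65 mod 10)) mod 10 = 5.

5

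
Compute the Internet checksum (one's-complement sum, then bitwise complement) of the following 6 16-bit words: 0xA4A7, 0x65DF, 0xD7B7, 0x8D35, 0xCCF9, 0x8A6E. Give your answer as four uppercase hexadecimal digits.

3923

One's-complement addition (fold any carry out of bit 15 back into bit 0):
  0xA4A7 + 0x65DF = 0x10A86 → wrap carry → 0x0A87
  0x0A87 + 0xD7B7 = 0x0E23E
  0xE23E + 0x8D35 = 0x16F73 → wrap carry → 0x6F74
  0x6F74 + 0xCCF9 = 0x13C6D → wrap carry → 0x3C6E
  0x3C6E + 0x8A6E = 0x0C6DC
One's-complement sum = 0xC6DC.
Checksum = ~0xC6DC & 0xFFFF = 0x3923.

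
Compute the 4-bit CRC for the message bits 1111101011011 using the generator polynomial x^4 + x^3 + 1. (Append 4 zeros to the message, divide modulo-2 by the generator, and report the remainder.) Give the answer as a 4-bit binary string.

Append 4 zeros: 11111010110110000. Divide by 11001 (XOR where the leading bit is 1):
  pos 0: 11111 XOR 11001 = 00110
  pos 2: 11001 XOR 11001 = 00000
  pos 8: 11011 XOR 11001 = 00010
  pos 11: 10000 XOR 11001 = 01001
  pos 12: 10010 XOR 11001 = 01011
Remainder (last 4 bits) = 1011. This is the CRC / FCS.

1011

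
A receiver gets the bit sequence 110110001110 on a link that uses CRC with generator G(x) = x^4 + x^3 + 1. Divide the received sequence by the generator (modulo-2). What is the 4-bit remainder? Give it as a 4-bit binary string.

0000

Modulo-2 division of 110110001110 by 11001:
  pos 0: 11011 XOR 11001 = 00010
  pos 3: 10000 XOR 11001 = 01001
  pos 4: 10011 XOR 11001 = 01010
  pos 5: 10101 XOR 11001 = 01100
  pos 6: 11001 XOR 11001 = 00000
Remainder = 0000 (zero — the frame passes the CRC check).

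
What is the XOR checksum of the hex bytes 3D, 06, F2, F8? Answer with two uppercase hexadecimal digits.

31

XOR the bytes together:
  start with 0x3D
  0x3D ⊕ 0x06 = 0x3B
  0x3B ⊕ 0xF2 = 0xC9
  0xC9 ⊕ 0xF8 = 0x31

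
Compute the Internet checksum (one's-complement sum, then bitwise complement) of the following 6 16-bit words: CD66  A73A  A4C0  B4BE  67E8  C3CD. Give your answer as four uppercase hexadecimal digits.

One's-complement addition (fold any carry out of bit 15 back into bit 0):
  0xCD66 + 0xA73A = 0x174A0 → wrap carry → 0x74A1
  0x74A1 + 0xA4C0 = 0x11961 → wrap carry → 0x1962
  0x1962 + 0xB4BE = 0x0CE20
  0xCE20 + 0x67E8 = 0x13608 → wrap carry → 0x3609
  0x3609 + 0xC3CD = 0x0F9D6
One's-complement sum = 0xF9D6.
Checksum = ~0xF9D6 & 0xFFFF = 0x0629.

0629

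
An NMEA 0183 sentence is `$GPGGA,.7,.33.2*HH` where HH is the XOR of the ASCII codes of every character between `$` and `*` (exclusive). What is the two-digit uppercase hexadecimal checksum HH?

7D

XOR the ASCII codes of the payload characters:
  'G' = 0x47 → acc = 0x47
  'P' = 0x50 → acc = 0x17
  'G' = 0x47 → acc = 0x50
  'G' = 0x47 → acc = 0x17
  'A' = 0x41 → acc = 0x56
  ',' = 0x2C → acc = 0x7A
  '.' = 0x2E → acc = 0x54
  '7' = 0x37 → acc = 0x63
  ',' = 0x2C → acc = 0x4F
  '.' = 0x2E → acc = 0x61
  '3' = 0x33 → acc = 0x52
  '3' = 0x33 → acc = 0x61
  '.' = 0x2E → acc = 0x4F
  '2' = 0x32 → acc = 0x7D
Checksum = 0x7D.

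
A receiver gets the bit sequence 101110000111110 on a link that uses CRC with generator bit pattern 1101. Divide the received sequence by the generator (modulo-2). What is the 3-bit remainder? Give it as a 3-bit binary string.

Modulo-2 division of 101110000111110 by 1101:
  pos 0: 1011 XOR 1101 = 0110
  pos 1: 1101 XOR 1101 = 0000
  pos 9: 1111 XOR 1101 = 0010
  pos 11: 1010 XOR 1101 = 0111
Remainder = 111 (nonzero — an error is detected).

111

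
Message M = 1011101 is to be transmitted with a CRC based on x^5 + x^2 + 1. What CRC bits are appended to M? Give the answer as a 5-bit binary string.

Append 5 zeros: 101110100000. Divide by 100101 (XOR where the leading bit is 1):
  pos 0: 101110 XOR 100101 = 001011
  pos 2: 101110 XOR 100101 = 001011
  pos 4: 101100 XOR 100101 = 001001
  pos 6: 100100 XOR 100101 = 000001
Remainder (last 5 bits) = 00001. This is the CRC / FCS.

00001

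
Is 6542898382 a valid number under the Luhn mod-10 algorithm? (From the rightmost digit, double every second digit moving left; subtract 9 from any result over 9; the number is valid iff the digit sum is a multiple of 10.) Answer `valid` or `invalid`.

From the right, keep odd positions and double even positions (subtract 9 from any doubled value over 9):
  doubled (positions 2,4,...): 7 7 7 8 3 → sum 32
  kept (positions 1,3,...): 2 3 9 2 5 → sum 21
Total = 53.
53 mod 10 = 3, so the number is invalid.

invalid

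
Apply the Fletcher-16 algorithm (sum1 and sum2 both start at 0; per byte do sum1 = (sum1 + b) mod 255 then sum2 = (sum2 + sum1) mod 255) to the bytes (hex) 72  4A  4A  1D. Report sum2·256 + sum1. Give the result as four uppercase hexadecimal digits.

5A24

Running sums (mod 255):
  after byte 0 (72): sum1=114, sum2=114
  after byte 1 (4A): sum1=188, sum2=47
  after byte 2 (4A): sum1=7, sum2=54
  after byte 3 (1D): sum1=36, sum2=90
Checksum = sum2·256 + sum1 = 90·256 + 36 = 23076 = 0x5A24.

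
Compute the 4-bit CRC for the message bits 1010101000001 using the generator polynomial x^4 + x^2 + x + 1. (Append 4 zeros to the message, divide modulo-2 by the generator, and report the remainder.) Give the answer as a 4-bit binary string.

Append 4 zeros: 10101010000010000. Divide by 10111 (XOR where the leading bit is 1):
  pos 0: 10101 XOR 10111 = 00010
  pos 3: 10010 XOR 10111 = 00101
  pos 5: 10100 XOR 10111 = 00011
  pos 8: 11001 XOR 10111 = 01110
  pos 9: 11100 XOR 10111 = 01011
  pos 10: 10110 XOR 10111 = 00001
Remainder (last 4 bits) = 0100. This is the CRC / FCS.

0100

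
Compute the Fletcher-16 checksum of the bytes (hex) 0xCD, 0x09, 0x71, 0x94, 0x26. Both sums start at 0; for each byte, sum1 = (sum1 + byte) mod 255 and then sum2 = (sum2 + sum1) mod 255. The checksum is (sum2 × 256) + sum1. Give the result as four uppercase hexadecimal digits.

Running sums (mod 255):
  after byte 0 (0xCD): sum1=205, sum2=205
  after byte 1 (0x09): sum1=214, sum2=164
  after byte 2 (0x71): sum1=72, sum2=236
  after byte 3 (0x94): sum1=220, sum2=201
  after byte 4 (0x26): sum1=3, sum2=204
Checksum = sum2·256 + sum1 = 204·256 + 3 = 52227 = 0xCC03.

CC03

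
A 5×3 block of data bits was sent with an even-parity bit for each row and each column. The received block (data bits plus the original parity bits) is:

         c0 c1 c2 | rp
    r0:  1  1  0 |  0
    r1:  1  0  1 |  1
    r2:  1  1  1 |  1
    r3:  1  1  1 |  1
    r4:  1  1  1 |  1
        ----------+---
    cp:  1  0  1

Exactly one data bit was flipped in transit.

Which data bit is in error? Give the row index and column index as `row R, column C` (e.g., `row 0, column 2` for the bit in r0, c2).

Recompute each row's even parity and compare to rp:
  r0: data parity 0, sent rp 0 → ok
  r1: data parity 0, sent rp 1 → mismatch
  r2: data parity 1, sent rp 1 → ok
  r3: data parity 1, sent rp 1 → ok
  r4: data parity 1, sent rp 1 → ok
Recompute each column's even parity and compare to cp:
  c0: data parity 1, sent cp 1 → ok
  c1: data parity 0, sent cp 0 → ok
  c2: data parity 0, sent cp 1 → mismatch
Exactly one row (r1) and one column (c2) fail → the flipped bit is at their intersection.

row 1, column 2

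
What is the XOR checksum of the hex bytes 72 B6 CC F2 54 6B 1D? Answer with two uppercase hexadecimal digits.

D8

XOR the bytes together:
  start with 0x72
  0x72 ⊕ 0xB6 = 0xC4
  0xC4 ⊕ 0xCC = 0x08
  0x08 ⊕ 0xF2 = 0xFA
  0xFA ⊕ 0x54 = 0xAE
  0xAE ⊕ 0x6B = 0xC5
  0xC5 ⊕ 0x1D = 0xD8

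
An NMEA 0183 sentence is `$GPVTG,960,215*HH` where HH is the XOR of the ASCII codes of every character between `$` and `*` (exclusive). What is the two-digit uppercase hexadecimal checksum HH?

5B

XOR the ASCII codes of the payload characters:
  'G' = 0x47 → acc = 0x47
  'P' = 0x50 → acc = 0x17
  'V' = 0x56 → acc = 0x41
  'T' = 0x54 → acc = 0x15
  'G' = 0x47 → acc = 0x52
  ',' = 0x2C → acc = 0x7E
  '9' = 0x39 → acc = 0x47
  '6' = 0x36 → acc = 0x71
  '0' = 0x30 → acc = 0x41
  ',' = 0x2C → acc = 0x6D
  '2' = 0x32 → acc = 0x5F
  '1' = 0x31 → acc = 0x6E
  '5' = 0x35 → acc = 0x5B
Checksum = 0x5B.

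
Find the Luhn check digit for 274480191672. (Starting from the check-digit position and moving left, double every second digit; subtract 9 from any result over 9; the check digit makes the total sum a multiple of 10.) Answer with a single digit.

8

Partial digits right→left: 2 7 6 1 9 1 0 8 4 4 7 2
Double every second digit counting from the check-digit position (so the 1st, 3rd, 5th, ... of the partial from the right).
  doubled (with −9 where >9): 4 3 9 0 8 5 → sum 29
  kept as-is: 7 1 1 8 4 2 → sum 23
Total = 29 + 23 = 52.
Check digit = (10 − (52 mod 10)) mod 10 = 8.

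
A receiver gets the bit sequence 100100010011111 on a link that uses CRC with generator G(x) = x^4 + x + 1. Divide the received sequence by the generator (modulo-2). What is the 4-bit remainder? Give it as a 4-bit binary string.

Modulo-2 division of 100100010011111 by 10011:
  pos 0: 10010 XOR 10011 = 00001
  pos 4: 10010 XOR 10011 = 00001
  pos 8: 10111 XOR 10011 = 00100
  pos 10: 10011 XOR 10011 = 00000
Remainder = 0000 (zero — the frame passes the CRC check).

0000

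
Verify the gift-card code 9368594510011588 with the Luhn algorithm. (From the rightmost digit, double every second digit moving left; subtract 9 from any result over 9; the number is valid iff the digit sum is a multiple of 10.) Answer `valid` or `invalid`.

From the right, keep odd positions and double even positions (subtract 9 from any doubled value over 9):
  doubled (positions 2,4,...): 7 2 0 2 8 1 3 9 → sum 32
  kept (positions 1,3,...): 8 5 1 0 5 9 8 3 → sum 39
Total = 71.
71 mod 10 = 1, so the number is invalid.

invalid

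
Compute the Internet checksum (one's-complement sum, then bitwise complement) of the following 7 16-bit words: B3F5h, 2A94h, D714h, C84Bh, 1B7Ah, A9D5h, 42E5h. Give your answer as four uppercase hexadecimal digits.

79E0

One's-complement addition (fold any carry out of bit 15 back into bit 0):
  0xB3F5 + 0x2A94 = 0x0DE89
  0xDE89 + 0xD714 = 0x1B59D → wrap carry → 0xB59E
  0xB59E + 0xC84B = 0x17DE9 → wrap carry → 0x7DEA
  0x7DEA + 0x1B7A = 0x09964
  0x9964 + 0xA9D5 = 0x14339 → wrap carry → 0x433A
  0x433A + 0x42E5 = 0x0861F
One's-complement sum = 0x861F.
Checksum = ~0x861F & 0xFFFF = 0x79E0.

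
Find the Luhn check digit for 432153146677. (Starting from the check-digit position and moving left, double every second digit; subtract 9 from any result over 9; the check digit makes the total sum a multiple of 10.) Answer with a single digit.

Partial digits right→left: 7 7 6 6 4 1 3 5 1 2 3 4
Double every second digit counting from the check-digit position (so the 1st, 3rd, 5th, ... of the partial from the right).
  doubled (with −9 where >9): 5 3 8 6 2 6 → sum 30
  kept as-is: 7 6 1 5 2 4 → sum 25
Total = 30 + 25 = 55.
Check digit = (10 − (55 mod 10)) mod 10 = 5.

5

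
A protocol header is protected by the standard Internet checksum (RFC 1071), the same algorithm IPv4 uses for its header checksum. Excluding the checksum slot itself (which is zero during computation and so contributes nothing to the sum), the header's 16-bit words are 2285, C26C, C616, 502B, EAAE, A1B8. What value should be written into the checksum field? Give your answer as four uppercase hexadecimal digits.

One's-complement addition (fold any carry out of bit 15 back into bit 0):
  0x2285 + 0xC26C = 0x0E4F1
  0xE4F1 + 0xC616 = 0x1AB07 → wrap carry → 0xAB08
  0xAB08 + 0x502B = 0x0FB33
  0xFB33 + 0xEAAE = 0x1E5E1 → wrap carry → 0xE5E2
  0xE5E2 + 0xA1B8 = 0x1879A → wrap carry → 0x879B
One's-complement sum = 0x879B.
Checksum = ~0x879B & 0xFFFF = 0x7864.

7864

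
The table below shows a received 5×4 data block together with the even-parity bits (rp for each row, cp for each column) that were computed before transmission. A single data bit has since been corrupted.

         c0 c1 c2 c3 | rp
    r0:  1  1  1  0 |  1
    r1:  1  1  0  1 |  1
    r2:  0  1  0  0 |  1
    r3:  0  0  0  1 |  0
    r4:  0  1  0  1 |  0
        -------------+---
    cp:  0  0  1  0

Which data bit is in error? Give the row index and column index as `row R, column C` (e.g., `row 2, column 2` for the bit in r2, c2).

row 3, column 3

Recompute each row's even parity and compare to rp:
  r0: data parity 1, sent rp 1 → ok
  r1: data parity 1, sent rp 1 → ok
  r2: data parity 1, sent rp 1 → ok
  r3: data parity 1, sent rp 0 → mismatch
  r4: data parity 0, sent rp 0 → ok
Recompute each column's even parity and compare to cp:
  c0: data parity 0, sent cp 0 → ok
  c1: data parity 0, sent cp 0 → ok
  c2: data parity 1, sent cp 1 → ok
  c3: data parity 1, sent cp 0 → mismatch
Exactly one row (r3) and one column (c3) fail → the flipped bit is at their intersection.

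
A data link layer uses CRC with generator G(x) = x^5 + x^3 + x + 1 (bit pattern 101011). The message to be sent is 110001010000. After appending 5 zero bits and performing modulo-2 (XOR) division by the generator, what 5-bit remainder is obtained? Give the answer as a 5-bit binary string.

10010

Append 5 zeros: 11000101000000000. Divide by 101011 (XOR where the leading bit is 1):
  pos 0: 110001 XOR 101011 = 011010
  pos 1: 110100 XOR 101011 = 011111
  pos 2: 111111 XOR 101011 = 010100
  pos 3: 101000 XOR 101011 = 000011
  pos 7: 110000 XOR 101011 = 011011
  pos 8: 110110 XOR 101011 = 011101
  pos 9: 111010 XOR 101011 = 010001
  pos 10: 100010 XOR 101011 = 001001
Remainder (last 5 bits) = 10010. This is the CRC / FCS.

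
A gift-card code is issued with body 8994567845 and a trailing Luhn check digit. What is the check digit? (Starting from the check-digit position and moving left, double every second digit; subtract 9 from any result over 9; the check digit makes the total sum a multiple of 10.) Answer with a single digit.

Partial digits right→left: 5 4 8 7 6 5 4 9 9 8
Double every second digit counting from the check-digit position (so the 1st, 3rd, 5th, ... of the partial from the right).
  doubled (with −9 where >9): 1 7 3 8 9 → sum 28
  kept as-is: 4 7 5 9 8 → sum 33
Total = 28 + 33 = 61.
Check digit = (10 − (61 mod 10)) mod 10 = 9.

9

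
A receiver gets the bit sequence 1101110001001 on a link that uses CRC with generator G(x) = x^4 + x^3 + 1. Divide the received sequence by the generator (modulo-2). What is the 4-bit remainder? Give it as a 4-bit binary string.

1011

Modulo-2 division of 1101110001001 by 11001:
  pos 0: 11011 XOR 11001 = 00010
  pos 3: 10100 XOR 11001 = 01101
  pos 4: 11010 XOR 11001 = 00011
  pos 7: 11100 XOR 11001 = 00101
Remainder = 1011 (nonzero — an error is detected).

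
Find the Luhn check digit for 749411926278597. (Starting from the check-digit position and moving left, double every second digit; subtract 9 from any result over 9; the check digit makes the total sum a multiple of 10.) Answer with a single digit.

1

Partial digits right→left: 7 9 5 8 7 2 6 2 9 1 1 4 9 4 7
Double every second digit counting from the check-digit position (so the 1st, 3rd, 5th, ... of the partial from the right).
  doubled (with −9 where >9): 5 1 5 3 9 2 9 5 → sum 39
  kept as-is: 9 8 2 2 1 4 4 → sum 30
Total = 39 + 30 = 69.
Check digit = (10 − (69 mod 10)) mod 10 = 1.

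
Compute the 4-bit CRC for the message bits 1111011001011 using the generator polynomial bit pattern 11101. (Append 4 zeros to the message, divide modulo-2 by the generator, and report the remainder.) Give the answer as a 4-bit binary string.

0111

Append 4 zeros: 11110110010110000. Divide by 11101 (XOR where the leading bit is 1):
  pos 0: 11110 XOR 11101 = 00011
  pos 3: 11110 XOR 11101 = 00011
  pos 6: 11010 XOR 11101 = 00111
  pos 8: 11111 XOR 11101 = 00010
  pos 11: 10000 XOR 11101 = 01101
  pos 12: 11010 XOR 11101 = 00111
Remainder (last 4 bits) = 0111. This is the CRC / FCS.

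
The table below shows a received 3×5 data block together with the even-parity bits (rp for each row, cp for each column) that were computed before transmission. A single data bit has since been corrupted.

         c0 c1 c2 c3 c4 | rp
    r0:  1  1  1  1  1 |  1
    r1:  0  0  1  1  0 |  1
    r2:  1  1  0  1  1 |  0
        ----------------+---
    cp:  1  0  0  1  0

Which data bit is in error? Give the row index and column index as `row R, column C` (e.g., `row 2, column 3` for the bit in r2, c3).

row 1, column 0

Recompute each row's even parity and compare to rp:
  r0: data parity 1, sent rp 1 → ok
  r1: data parity 0, sent rp 1 → mismatch
  r2: data parity 0, sent rp 0 → ok
Recompute each column's even parity and compare to cp:
  c0: data parity 0, sent cp 1 → mismatch
  c1: data parity 0, sent cp 0 → ok
  c2: data parity 0, sent cp 0 → ok
  c3: data parity 1, sent cp 1 → ok
  c4: data parity 0, sent cp 0 → ok
Exactly one row (r1) and one column (c0) fail → the flipped bit is at their intersection.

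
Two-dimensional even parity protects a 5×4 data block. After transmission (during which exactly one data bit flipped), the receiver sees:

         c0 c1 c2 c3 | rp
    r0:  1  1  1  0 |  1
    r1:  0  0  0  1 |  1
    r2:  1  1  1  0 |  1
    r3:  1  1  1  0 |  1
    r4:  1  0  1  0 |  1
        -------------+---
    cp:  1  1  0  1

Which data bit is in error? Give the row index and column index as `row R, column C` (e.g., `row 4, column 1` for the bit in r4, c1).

row 4, column 0

Recompute each row's even parity and compare to rp:
  r0: data parity 1, sent rp 1 → ok
  r1: data parity 1, sent rp 1 → ok
  r2: data parity 1, sent rp 1 → ok
  r3: data parity 1, sent rp 1 → ok
  r4: data parity 0, sent rp 1 → mismatch
Recompute each column's even parity and compare to cp:
  c0: data parity 0, sent cp 1 → mismatch
  c1: data parity 1, sent cp 1 → ok
  c2: data parity 0, sent cp 0 → ok
  c3: data parity 1, sent cp 1 → ok
Exactly one row (r4) and one column (c0) fail → the flipped bit is at their intersection.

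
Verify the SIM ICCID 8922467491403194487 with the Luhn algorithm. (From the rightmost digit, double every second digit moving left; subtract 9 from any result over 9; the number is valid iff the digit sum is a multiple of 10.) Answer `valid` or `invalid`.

From the right, keep odd positions and double even positions (subtract 9 from any doubled value over 9):
  doubled (positions 2,4,...): 7 8 2 0 2 8 3 4 9 → sum 43
  kept (positions 1,3,...): 7 4 9 3 4 9 7 4 2 8 → sum 57
Total = 100.
100 mod 10 = 0, so the number is valid.

valid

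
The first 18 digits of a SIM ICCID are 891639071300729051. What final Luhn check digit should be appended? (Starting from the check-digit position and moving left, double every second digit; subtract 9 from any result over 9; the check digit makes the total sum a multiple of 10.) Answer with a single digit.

8

Partial digits right→left: 1 5 0 9 2 7 0 0 3 1 7 0 9 3 6 1 9 8
Double every second digit counting from the check-digit position (so the 1st, 3rd, 5th, ... of the partial from the right).
  doubled (with −9 where >9): 2 0 4 0 6 5 9 3 9 → sum 38
  kept as-is: 5 9 7 0 1 0 3 1 8 → sum 34
Total = 38 + 34 = 72.
Check digit = (10 − (72 mod 10)) mod 10 = 8.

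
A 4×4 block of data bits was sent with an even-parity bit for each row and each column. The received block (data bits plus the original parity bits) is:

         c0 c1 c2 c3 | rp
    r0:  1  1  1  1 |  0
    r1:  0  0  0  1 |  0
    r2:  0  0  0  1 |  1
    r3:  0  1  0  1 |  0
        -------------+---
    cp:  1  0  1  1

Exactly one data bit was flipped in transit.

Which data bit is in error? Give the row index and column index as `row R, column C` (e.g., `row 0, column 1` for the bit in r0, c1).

Recompute each row's even parity and compare to rp:
  r0: data parity 0, sent rp 0 → ok
  r1: data parity 1, sent rp 0 → mismatch
  r2: data parity 1, sent rp 1 → ok
  r3: data parity 0, sent rp 0 → ok
Recompute each column's even parity and compare to cp:
  c0: data parity 1, sent cp 1 → ok
  c1: data parity 0, sent cp 0 → ok
  c2: data parity 1, sent cp 1 → ok
  c3: data parity 0, sent cp 1 → mismatch
Exactly one row (r1) and one column (c3) fail → the flipped bit is at their intersection.

row 1, column 3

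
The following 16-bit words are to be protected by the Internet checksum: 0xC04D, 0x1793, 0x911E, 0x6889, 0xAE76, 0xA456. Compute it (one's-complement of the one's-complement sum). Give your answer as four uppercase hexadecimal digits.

One's-complement addition (fold any carry out of bit 15 back into bit 0):
  0xC04D + 0x1793 = 0x0D7E0
  0xD7E0 + 0x911E = 0x168FE → wrap carry → 0x68FF
  0x68FF + 0x6889 = 0x0D188
  0xD188 + 0xAE76 = 0x17FFE → wrap carry → 0x7FFF
  0x7FFF + 0xA456 = 0x12455 → wrap carry → 0x2456
One's-complement sum = 0x2456.
Checksum = ~0x2456 & 0xFFFF = 0xDBA9.

DBA9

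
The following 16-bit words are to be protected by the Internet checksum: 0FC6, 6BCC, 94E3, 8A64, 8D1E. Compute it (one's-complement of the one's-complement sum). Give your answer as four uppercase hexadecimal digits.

D806

One's-complement addition (fold any carry out of bit 15 back into bit 0):
  0x0FC6 + 0x6BCC = 0x07B92
  0x7B92 + 0x94E3 = 0x11075 → wrap carry → 0x1076
  0x1076 + 0x8A64 = 0x09ADA
  0x9ADA + 0x8D1E = 0x127F8 → wrap carry → 0x27F9
One's-complement sum = 0x27F9.
Checksum = ~0x27F9 & 0xFFFF = 0xD806.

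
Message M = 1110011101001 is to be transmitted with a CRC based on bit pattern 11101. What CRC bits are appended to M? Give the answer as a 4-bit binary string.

1010

Append 4 zeros: 11100111010010000. Divide by 11101 (XOR where the leading bit is 1):
  pos 0: 11100 XOR 11101 = 00001
  pos 4: 11110 XOR 11101 = 00011
  pos 7: 11100 XOR 11101 = 00001
  pos 11: 11000 XOR 11101 = 00101
Remainder (last 4 bits) = 1010. This is the CRC / FCS.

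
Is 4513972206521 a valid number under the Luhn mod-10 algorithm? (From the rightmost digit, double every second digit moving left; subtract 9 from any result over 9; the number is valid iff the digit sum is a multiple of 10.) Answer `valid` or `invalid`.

invalid

From the right, keep odd positions and double even positions (subtract 9 from any doubled value over 9):
  doubled (positions 2,4,...): 4 3 4 5 6 1 → sum 23
  kept (positions 1,3,...): 1 5 0 2 9 1 4 → sum 22
Total = 45.
45 mod 10 = 5, so the number is invalid.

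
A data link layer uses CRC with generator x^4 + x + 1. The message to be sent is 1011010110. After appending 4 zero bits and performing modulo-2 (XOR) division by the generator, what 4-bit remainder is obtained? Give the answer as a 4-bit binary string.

1011

Append 4 zeros: 10110101100000. Divide by 10011 (XOR where the leading bit is 1):
  pos 0: 10110 XOR 10011 = 00101
  pos 2: 10110 XOR 10011 = 00101
  pos 4: 10111 XOR 10011 = 00100
  pos 6: 10000 XOR 10011 = 00011
  pos 9: 11000 XOR 10011 = 01011
Remainder (last 4 bits) = 1011. This is the CRC / FCS.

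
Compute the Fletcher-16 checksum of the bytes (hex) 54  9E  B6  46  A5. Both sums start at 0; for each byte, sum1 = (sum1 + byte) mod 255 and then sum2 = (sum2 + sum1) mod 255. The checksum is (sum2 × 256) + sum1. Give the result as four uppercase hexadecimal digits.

7695

Running sums (mod 255):
  after byte 0 (54): sum1=84, sum2=84
  after byte 1 (9E): sum1=242, sum2=71
  after byte 2 (B6): sum1=169, sum2=240
  after byte 3 (46): sum1=239, sum2=224
  after byte 4 (A5): sum1=149, sum2=118
Checksum = sum2·256 + sum1 = 118·256 + 149 = 30357 = 0x7695.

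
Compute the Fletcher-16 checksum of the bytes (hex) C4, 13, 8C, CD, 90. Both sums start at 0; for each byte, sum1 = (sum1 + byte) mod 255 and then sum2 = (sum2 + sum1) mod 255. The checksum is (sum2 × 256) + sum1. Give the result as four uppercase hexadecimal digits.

F5C2

Running sums (mod 255):
  after byte 0 (C4): sum1=196, sum2=196
  after byte 1 (13): sum1=215, sum2=156
  after byte 2 (8C): sum1=100, sum2=1
  after byte 3 (CD): sum1=50, sum2=51
  after byte 4 (90): sum1=194, sum2=245
Checksum = sum2·256 + sum1 = 245·256 + 194 = 62914 = 0xF5C2.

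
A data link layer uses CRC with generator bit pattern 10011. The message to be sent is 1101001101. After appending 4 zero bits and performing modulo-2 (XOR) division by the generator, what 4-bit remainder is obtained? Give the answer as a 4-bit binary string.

Append 4 zeros: 11010011010000. Divide by 10011 (XOR where the leading bit is 1):
  pos 0: 11010 XOR 10011 = 01001
  pos 1: 10010 XOR 10011 = 00001
  pos 5: 11101 XOR 10011 = 01110
  pos 6: 11100 XOR 10011 = 01111
  pos 7: 11110 XOR 10011 = 01101
  pos 8: 11010 XOR 10011 = 01001
  pos 9: 10010 XOR 10011 = 00001
Remainder (last 4 bits) = 0001. This is the CRC / FCS.

0001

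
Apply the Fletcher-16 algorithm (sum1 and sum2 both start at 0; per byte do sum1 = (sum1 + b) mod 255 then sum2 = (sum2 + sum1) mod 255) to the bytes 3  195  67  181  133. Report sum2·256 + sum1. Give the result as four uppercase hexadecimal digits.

Running sums (mod 255):
  after byte 0 (3): sum1=3, sum2=3
  after byte 1 (195): sum1=198, sum2=201
  after byte 2 (67): sum1=10, sum2=211
  after byte 3 (181): sum1=191, sum2=147
  after byte 4 (133): sum1=69, sum2=216
Checksum = sum2·256 + sum1 = 216·256 + 69 = 55365 = 0xD845.

D845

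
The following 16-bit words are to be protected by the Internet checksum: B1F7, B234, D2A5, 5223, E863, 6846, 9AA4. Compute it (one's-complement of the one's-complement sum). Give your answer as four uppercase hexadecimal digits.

8BBB

One's-complement addition (fold any carry out of bit 15 back into bit 0):
  0xB1F7 + 0xB234 = 0x1642B → wrap carry → 0x642C
  0x642C + 0xD2A5 = 0x136D1 → wrap carry → 0x36D2
  0x36D2 + 0x5223 = 0x088F5
  0x88F5 + 0xE863 = 0x17158 → wrap carry → 0x7159
  0x7159 + 0x6846 = 0x0D99F
  0xD99F + 0x9AA4 = 0x17443 → wrap carry → 0x7444
One's-complement sum = 0x7444.
Checksum = ~0x7444 & 0xFFFF = 0x8BBB.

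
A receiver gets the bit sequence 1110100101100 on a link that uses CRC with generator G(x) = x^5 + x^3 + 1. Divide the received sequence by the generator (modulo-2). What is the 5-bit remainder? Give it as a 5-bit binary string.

Modulo-2 division of 1110100101100 by 101001:
  pos 0: 111010 XOR 101001 = 010011
  pos 1: 100110 XOR 101001 = 001111
  pos 3: 111110 XOR 101001 = 010111
  pos 4: 101111 XOR 101001 = 000110
  pos 7: 110100 XOR 101001 = 011101
Remainder = 11101 (nonzero — an error is detected).

11101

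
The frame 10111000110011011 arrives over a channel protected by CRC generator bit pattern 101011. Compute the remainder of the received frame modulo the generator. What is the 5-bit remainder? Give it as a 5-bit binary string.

Modulo-2 division of 10111000110011011 by 101011:
  pos 0: 101110 XOR 101011 = 000101
  pos 3: 101001 XOR 101011 = 000010
  pos 7: 101001 XOR 101011 = 000010
  pos 11: 101011 XOR 101011 = 000000
Remainder = 00000 (zero — the frame passes the CRC check).

00000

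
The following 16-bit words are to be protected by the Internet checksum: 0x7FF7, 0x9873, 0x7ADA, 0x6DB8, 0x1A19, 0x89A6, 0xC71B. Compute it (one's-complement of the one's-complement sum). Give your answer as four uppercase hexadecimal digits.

9426

One's-complement addition (fold any carry out of bit 15 back into bit 0):
  0x7FF7 + 0x9873 = 0x1186A → wrap carry → 0x186B
  0x186B + 0x7ADA = 0x09345
  0x9345 + 0x6DB8 = 0x100FD → wrap carry → 0x00FE
  0x00FE + 0x1A19 = 0x01B17
  0x1B17 + 0x89A6 = 0x0A4BD
  0xA4BD + 0xC71B = 0x16BD8 → wrap carry → 0x6BD9
One's-complement sum = 0x6BD9.
Checksum = ~0x6BD9 & 0xFFFF = 0x9426.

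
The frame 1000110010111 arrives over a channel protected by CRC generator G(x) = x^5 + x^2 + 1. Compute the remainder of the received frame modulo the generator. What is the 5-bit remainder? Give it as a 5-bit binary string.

00000

Modulo-2 division of 1000110010111 by 100101:
  pos 0: 100011 XOR 100101 = 000110
  pos 3: 110001 XOR 100101 = 010100
  pos 4: 101000 XOR 100101 = 001101
  pos 6: 110111 XOR 100101 = 010010
  pos 7: 100101 XOR 100101 = 000000
Remainder = 00000 (zero — the frame passes the CRC check).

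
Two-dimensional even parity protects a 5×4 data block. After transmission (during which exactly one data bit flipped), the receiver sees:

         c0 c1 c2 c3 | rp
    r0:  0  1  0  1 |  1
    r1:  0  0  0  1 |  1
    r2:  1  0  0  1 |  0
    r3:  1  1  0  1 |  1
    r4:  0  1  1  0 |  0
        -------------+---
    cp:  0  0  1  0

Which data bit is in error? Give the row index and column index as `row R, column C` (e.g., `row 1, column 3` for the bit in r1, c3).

row 0, column 1

Recompute each row's even parity and compare to rp:
  r0: data parity 0, sent rp 1 → mismatch
  r1: data parity 1, sent rp 1 → ok
  r2: data parity 0, sent rp 0 → ok
  r3: data parity 1, sent rp 1 → ok
  r4: data parity 0, sent rp 0 → ok
Recompute each column's even parity and compare to cp:
  c0: data parity 0, sent cp 0 → ok
  c1: data parity 1, sent cp 0 → mismatch
  c2: data parity 1, sent cp 1 → ok
  c3: data parity 0, sent cp 0 → ok
Exactly one row (r0) and one column (c1) fail → the flipped bit is at their intersection.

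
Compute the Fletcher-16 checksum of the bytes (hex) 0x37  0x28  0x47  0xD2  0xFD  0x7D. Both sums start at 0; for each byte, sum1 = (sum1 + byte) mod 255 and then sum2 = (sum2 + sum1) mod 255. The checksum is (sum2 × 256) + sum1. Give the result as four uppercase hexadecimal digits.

Running sums (mod 255):
  after byte 0 (0x37): sum1=55, sum2=55
  after byte 1 (0x28): sum1=95, sum2=150
  after byte 2 (0x47): sum1=166, sum2=61
  after byte 3 (0xD2): sum1=121, sum2=182
  after byte 4 (0xFD): sum1=119, sum2=46
  after byte 5 (0x7D): sum1=244, sum2=35
Checksum = sum2·256 + sum1 = 35·256 + 244 = 9204 = 0x23F4.

23F4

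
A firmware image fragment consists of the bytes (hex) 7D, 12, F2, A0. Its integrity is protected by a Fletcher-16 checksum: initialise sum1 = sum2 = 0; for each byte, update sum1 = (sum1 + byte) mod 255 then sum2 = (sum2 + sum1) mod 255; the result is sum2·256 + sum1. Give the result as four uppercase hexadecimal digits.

B223

Running sums (mod 255):
  after byte 0 (7D): sum1=125, sum2=125
  after byte 1 (12): sum1=143, sum2=13
  after byte 2 (F2): sum1=130, sum2=143
  after byte 3 (A0): sum1=35, sum2=178
Checksum = sum2·256 + sum1 = 178·256 + 35 = 45603 = 0xB223.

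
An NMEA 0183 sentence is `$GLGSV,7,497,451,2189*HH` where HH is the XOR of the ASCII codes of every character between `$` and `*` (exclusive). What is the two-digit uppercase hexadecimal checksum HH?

XOR the ASCII codes of the payload characters:
  'G' = 0x47 → acc = 0x47
  'L' = 0x4C → acc = 0x0B
  'G' = 0x47 → acc = 0x4C
  'S' = 0x53 → acc = 0x1F
  'V' = 0x56 → acc = 0x49
  ',' = 0x2C → acc = 0x65
  '7' = 0x37 → acc = 0x52
  ',' = 0x2C → acc = 0x7E
  '4' = 0x34 → acc = 0x4A
  '9' = 0x39 → acc = 0x73
  '7' = 0x37 → acc = 0x44
  ',' = 0x2C → acc = 0x68
  '4' = 0x34 → acc = 0x5C
  '5' = 0x35 → acc = 0x69
  '1' = 0x31 → acc = 0x58
  ',' = 0x2C → acc = 0x74
  '2' = 0x32 → acc = 0x46
  '1' = 0x31 → acc = 0x77
  '8' = 0x38 → acc = 0x4F
  '9' = 0x39 → acc = 0x76
Checksum = 0x76.

76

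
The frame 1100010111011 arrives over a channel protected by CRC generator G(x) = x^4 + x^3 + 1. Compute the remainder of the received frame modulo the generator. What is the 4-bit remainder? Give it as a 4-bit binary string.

0000

Modulo-2 division of 1100010111011 by 11001:
  pos 0: 11000 XOR 11001 = 00001
  pos 4: 11011 XOR 11001 = 00010
  pos 7: 10101 XOR 11001 = 01100
  pos 8: 11001 XOR 11001 = 00000
Remainder = 0000 (zero — the frame passes the CRC check).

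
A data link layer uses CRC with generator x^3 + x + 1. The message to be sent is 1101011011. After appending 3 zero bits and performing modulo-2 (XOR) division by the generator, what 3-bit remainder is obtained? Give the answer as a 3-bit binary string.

Append 3 zeros: 1101011011000. Divide by 1011 (XOR where the leading bit is 1):
  pos 0: 1101 XOR 1011 = 0110
  pos 1: 1100 XOR 1011 = 0111
  pos 2: 1111 XOR 1011 = 0100
  pos 3: 1001 XOR 1011 = 0010
  pos 5: 1001 XOR 1011 = 0010
  pos 7: 1010 XOR 1011 = 0001
Remainder (last 3 bits) = 100. This is the CRC / FCS.

100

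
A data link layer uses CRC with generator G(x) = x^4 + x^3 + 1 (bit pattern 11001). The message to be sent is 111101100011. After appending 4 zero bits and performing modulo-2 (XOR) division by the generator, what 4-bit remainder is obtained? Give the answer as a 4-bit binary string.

Append 4 zeros: 1111011000110000. Divide by 11001 (XOR where the leading bit is 1):
  pos 0: 11110 XOR 11001 = 00111
  pos 2: 11111 XOR 11001 = 00110
  pos 4: 11000 XOR 11001 = 00001
  pos 8: 10110 XOR 11001 = 01111
  pos 9: 11110 XOR 11001 = 00111
  pos 11: 11100 XOR 11001 = 00101
Remainder (last 4 bits) = 0101. This is the CRC / FCS.

0101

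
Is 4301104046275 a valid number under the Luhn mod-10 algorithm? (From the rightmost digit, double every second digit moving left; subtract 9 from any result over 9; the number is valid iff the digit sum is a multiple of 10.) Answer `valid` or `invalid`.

From the right, keep odd positions and double even positions (subtract 9 from any doubled value over 9):
  doubled (positions 2,4,...): 5 3 0 0 2 6 → sum 16
  kept (positions 1,3,...): 5 2 4 4 1 0 4 → sum 20
Total = 36.
36 mod 10 = 6, so the number is invalid.

invalid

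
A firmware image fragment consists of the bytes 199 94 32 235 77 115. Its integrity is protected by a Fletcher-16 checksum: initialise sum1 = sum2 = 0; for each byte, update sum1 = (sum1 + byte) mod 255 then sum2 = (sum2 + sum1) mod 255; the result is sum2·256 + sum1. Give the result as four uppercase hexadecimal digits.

D8F2

Running sums (mod 255):
  after byte 0 (199): sum1=199, sum2=199
  after byte 1 (94): sum1=38, sum2=237
  after byte 2 (32): sum1=70, sum2=52
  after byte 3 (235): sum1=50, sum2=102
  after byte 4 (77): sum1=127, sum2=229
  after byte 5 (115): sum1=242, sum2=216
Checksum = sum2·256 + sum1 = 216·256 + 242 = 55538 = 0xD8F2.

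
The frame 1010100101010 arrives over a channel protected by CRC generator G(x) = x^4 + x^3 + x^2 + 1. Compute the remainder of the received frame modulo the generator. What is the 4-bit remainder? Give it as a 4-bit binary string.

0000

Modulo-2 division of 1010100101010 by 11101:
  pos 0: 10101 XOR 11101 = 01000
  pos 1: 10000 XOR 11101 = 01101
  pos 2: 11010 XOR 11101 = 00111
  pos 4: 11110 XOR 11101 = 00011
  pos 7: 11101 XOR 11101 = 00000
Remainder = 0000 (zero — the frame passes the CRC check).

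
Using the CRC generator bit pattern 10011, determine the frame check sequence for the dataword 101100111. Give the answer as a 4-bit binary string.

Append 4 zeros: 1011001110000. Divide by 10011 (XOR where the leading bit is 1):
  pos 0: 10110 XOR 10011 = 00101
  pos 2: 10101 XOR 10011 = 00110
  pos 4: 11011 XOR 10011 = 01000
  pos 5: 10000 XOR 10011 = 00011
  pos 8: 11000 XOR 10011 = 01011
Remainder (last 4 bits) = 1011. This is the CRC / FCS.

1011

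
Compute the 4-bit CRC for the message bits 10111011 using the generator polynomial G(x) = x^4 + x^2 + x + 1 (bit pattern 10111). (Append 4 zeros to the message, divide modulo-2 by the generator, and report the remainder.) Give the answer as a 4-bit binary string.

1001

Append 4 zeros: 101110110000. Divide by 10111 (XOR where the leading bit is 1):
  pos 0: 10111 XOR 10111 = 00000
  pos 6: 11000 XOR 10111 = 01111
  pos 7: 11110 XOR 10111 = 01001
Remainder (last 4 bits) = 1001. This is the CRC / FCS.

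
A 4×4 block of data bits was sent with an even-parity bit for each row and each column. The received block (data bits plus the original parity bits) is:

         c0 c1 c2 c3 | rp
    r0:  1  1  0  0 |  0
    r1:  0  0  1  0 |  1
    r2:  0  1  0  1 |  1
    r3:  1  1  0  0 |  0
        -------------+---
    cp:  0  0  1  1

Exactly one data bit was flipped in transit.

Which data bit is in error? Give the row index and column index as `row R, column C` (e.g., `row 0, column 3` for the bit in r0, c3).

Recompute each row's even parity and compare to rp:
  r0: data parity 0, sent rp 0 → ok
  r1: data parity 1, sent rp 1 → ok
  r2: data parity 0, sent rp 1 → mismatch
  r3: data parity 0, sent rp 0 → ok
Recompute each column's even parity and compare to cp:
  c0: data parity 0, sent cp 0 → ok
  c1: data parity 1, sent cp 0 → mismatch
  c2: data parity 1, sent cp 1 → ok
  c3: data parity 1, sent cp 1 → ok
Exactly one row (r2) and one column (c1) fail → the flipped bit is at their intersection.

row 2, column 1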